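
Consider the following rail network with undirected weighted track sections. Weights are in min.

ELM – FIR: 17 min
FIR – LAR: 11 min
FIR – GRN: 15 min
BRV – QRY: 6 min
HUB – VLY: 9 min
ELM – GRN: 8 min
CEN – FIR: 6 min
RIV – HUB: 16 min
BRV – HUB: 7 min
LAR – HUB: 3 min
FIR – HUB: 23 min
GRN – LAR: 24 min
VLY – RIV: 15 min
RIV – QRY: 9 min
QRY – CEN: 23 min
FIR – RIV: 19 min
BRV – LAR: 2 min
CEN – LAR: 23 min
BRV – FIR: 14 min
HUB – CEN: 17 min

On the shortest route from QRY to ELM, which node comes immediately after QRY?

BRV

Candidate routes:
QRY → BRV → LAR → FIR → GRN → ELM: 6+2+11+15+8 = 42
QRY → BRV → LAR → FIR → ELM: 6+2+11+17 = 36
QRY → BRV → FIR → ELM: 6+14+17 = 37
QRY → BRV → LAR → GRN → ELM: 6+2+24+8 = 40
Cheapest is QRY → BRV → LAR → FIR → ELM at 36 min.
So from QRY the first move is to BRV.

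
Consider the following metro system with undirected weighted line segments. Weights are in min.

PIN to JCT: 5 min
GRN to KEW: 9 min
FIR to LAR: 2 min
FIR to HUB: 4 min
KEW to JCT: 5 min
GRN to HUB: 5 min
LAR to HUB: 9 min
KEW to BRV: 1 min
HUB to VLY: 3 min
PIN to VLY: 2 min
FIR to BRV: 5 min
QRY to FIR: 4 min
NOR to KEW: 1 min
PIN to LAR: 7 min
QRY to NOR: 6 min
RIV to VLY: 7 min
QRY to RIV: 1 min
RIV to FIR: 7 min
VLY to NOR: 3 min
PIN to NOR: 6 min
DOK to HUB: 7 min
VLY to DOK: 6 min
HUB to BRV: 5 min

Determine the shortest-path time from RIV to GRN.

Shortest distances from RIV:
RIV: 0
QRY: 1  (via RIV)
FIR: 5  (via QRY)
NOR: 7  (via QRY)
LAR: 7  (via FIR)
VLY: 7  (via RIV)
KEW: 8  (via NOR)
PIN: 9  (via VLY)
BRV: 9  (via KEW)
HUB: 9  (via FIR)
JCT: 13  (via KEW)
DOK: 13  (via VLY)
GRN: 14  (via HUB)
Shortest route: RIV–QRY–FIR–HUB–GRN = 14 min.

14 min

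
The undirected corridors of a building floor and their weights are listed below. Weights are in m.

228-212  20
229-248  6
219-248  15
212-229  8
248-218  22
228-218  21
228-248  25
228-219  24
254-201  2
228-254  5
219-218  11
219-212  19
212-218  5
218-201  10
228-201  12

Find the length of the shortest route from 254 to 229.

Settle nodes by increasing distance from 254:
254: 0
201: 2  (via 254)
228: 5  (via 254)
218: 12  (via 201)
212: 17  (via 218)
219: 23  (via 218)
229: 25  (via 212)
Shortest route: 254 → 201 → 218 → 212 → 229 = 25 m.

25 m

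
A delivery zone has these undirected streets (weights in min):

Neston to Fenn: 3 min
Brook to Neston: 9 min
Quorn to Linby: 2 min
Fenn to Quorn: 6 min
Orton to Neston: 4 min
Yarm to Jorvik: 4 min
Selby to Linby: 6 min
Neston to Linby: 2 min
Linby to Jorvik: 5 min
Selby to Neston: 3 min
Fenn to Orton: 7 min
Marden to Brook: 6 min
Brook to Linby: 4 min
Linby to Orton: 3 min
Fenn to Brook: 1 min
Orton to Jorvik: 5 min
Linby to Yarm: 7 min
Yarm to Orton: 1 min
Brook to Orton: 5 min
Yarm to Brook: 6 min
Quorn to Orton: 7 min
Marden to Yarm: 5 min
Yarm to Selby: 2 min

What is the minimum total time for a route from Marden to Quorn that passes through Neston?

Best Marden to Neston: Marden–Yarm–Orton–Neston costing 10
Shortest Neston→Quorn: Neston–Linby–Quorn = 4
Total via Neston: 10 + 4 = 14 min.

14 min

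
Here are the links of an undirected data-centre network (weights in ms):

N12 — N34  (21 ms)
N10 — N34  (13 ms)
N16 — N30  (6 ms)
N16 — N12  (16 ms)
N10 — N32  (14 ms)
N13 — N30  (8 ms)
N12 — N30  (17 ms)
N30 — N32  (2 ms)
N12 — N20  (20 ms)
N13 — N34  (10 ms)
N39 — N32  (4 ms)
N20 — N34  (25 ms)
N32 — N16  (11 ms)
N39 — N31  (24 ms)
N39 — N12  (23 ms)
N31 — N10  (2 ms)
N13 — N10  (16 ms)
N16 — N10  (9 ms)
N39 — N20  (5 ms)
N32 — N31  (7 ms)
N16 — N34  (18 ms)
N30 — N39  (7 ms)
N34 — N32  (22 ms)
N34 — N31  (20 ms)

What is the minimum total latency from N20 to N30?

11 ms

Compare a few routes:
N20 → N39 → N30: 5+7 = 12
N20 → N39 → N32 → N16 → N30: 5+4+11+6 = 26
N20 → N39 → N32 → N30: 5+4+2 = 11
Cheapest is N20 → N39 → N32 → N30 at 11 ms.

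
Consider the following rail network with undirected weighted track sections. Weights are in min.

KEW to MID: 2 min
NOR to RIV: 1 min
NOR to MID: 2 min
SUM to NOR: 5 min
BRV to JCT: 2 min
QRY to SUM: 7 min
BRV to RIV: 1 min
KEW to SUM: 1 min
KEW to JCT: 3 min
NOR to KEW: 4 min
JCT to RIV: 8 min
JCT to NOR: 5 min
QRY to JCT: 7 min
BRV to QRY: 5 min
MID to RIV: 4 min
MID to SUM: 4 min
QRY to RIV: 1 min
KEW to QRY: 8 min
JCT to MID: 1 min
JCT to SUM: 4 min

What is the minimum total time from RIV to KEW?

Running Dijkstra from RIV:
RIV: 0
QRY: 1  (via RIV)
NOR: 1  (via RIV)
BRV: 1  (via RIV)
JCT: 3  (via BRV)
MID: 3  (via NOR)
KEW: 5  (via NOR)
Shortest route: RIV–NOR–KEW = 5 min.

5 min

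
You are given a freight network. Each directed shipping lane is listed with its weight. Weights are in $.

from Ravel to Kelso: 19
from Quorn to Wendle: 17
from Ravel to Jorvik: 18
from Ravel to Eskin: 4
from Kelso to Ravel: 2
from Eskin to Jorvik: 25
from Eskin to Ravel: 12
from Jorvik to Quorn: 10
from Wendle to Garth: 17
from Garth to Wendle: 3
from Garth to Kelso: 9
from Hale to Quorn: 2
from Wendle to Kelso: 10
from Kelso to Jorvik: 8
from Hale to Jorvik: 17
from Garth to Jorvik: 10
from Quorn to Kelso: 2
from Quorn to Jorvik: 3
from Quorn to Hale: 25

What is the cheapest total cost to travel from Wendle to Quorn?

Candidate routes:
Wendle → Kelso → Ravel → Jorvik → Quorn: 10+2+18+10 = 40
Wendle → Garth → Jorvik → Quorn: 17+10+10 = 37
Wendle → Kelso → Jorvik → Quorn: 10+8+10 = 28
Cheapest is Wendle → Kelso → Jorvik → Quorn at $28.

$28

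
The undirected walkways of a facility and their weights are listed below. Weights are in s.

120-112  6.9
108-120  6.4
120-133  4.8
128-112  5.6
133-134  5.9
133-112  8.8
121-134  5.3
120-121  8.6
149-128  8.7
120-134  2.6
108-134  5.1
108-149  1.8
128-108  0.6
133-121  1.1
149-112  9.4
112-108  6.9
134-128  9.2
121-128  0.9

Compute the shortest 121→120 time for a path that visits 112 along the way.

13.4 s

Shortest 121→112: 121 → 128 → 112 = 6.5
Best 112 to 120: 112 → 120 costing 6.9
Total via 112: 6.5 + 6.9 = 13.4 s.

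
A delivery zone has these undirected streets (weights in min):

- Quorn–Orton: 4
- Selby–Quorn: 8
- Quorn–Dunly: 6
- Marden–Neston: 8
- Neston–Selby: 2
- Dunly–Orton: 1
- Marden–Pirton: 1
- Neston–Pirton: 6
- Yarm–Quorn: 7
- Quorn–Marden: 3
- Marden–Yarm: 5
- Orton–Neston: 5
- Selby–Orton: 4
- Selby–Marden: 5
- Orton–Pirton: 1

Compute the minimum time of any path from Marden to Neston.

Running Dijkstra from Marden:
Marden: 0
Pirton: 1  (via Marden)
Orton: 2  (via Pirton)
Quorn: 3  (via Marden)
Dunly: 3  (via Orton)
Selby: 5  (via Marden)
Yarm: 5  (via Marden)
Neston: 7  (via Pirton)
Shortest route: Marden → Pirton → Neston = 7 min.

7 min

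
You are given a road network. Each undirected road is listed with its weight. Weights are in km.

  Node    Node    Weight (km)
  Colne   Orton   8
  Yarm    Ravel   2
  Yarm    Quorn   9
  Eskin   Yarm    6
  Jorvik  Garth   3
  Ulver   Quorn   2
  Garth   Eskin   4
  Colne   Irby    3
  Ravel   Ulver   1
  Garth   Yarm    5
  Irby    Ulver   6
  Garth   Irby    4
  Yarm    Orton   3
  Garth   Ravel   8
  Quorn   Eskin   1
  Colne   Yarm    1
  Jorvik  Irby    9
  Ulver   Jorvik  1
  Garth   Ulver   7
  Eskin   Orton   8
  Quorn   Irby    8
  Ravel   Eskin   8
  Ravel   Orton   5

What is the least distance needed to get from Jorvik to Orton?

7 km

Running Dijkstra from Jorvik:
Jorvik: 0
Ulver: 1  (via Jorvik)
Ravel: 2  (via Ulver)
Quorn: 3  (via Ulver)
Garth: 3  (via Jorvik)
Eskin: 4  (via Quorn)
Yarm: 4  (via Ravel)
Colne: 5  (via Yarm)
Orton: 7  (via Ravel)
Shortest route: Jorvik–Ulver–Ravel–Orton = 7 km.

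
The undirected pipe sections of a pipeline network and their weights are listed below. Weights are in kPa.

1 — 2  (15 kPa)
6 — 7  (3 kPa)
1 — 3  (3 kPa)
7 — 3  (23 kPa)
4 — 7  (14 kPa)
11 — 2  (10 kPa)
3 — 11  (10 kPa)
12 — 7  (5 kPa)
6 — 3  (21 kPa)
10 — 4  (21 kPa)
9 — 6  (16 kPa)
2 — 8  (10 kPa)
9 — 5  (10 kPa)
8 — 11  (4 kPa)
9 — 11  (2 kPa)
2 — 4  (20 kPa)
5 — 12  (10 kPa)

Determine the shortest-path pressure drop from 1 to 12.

31 kPa

Compare a few routes:
1 - 3 - 11 - 9 - 5 - 12: 3+10+2+10+10 = 35
1 - 3 - 7 - 12: 3+23+5 = 31
1 - 3 - 6 - 7 - 12: 3+21+3+5 = 32
Cheapest is 1 - 3 - 7 - 12 at 31 kPa.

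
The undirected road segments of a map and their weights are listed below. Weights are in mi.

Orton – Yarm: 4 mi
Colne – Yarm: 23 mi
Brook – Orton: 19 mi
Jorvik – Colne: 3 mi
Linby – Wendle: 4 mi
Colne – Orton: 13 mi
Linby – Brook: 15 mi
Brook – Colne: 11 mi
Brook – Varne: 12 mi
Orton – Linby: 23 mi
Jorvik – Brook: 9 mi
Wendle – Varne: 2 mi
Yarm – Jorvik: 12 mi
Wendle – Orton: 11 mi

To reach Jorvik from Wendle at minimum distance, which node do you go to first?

Compare a few routes:
Wendle - Orton - Colne - Jorvik: 11+13+3 = 27
Wendle - Orton - Yarm - Jorvik: 11+4+12 = 27
Wendle - Varne - Brook - Jorvik: 2+12+9 = 23
Cheapest is Wendle - Varne - Brook - Jorvik at 23 mi.
So from Wendle the first move is to Varne.

Varne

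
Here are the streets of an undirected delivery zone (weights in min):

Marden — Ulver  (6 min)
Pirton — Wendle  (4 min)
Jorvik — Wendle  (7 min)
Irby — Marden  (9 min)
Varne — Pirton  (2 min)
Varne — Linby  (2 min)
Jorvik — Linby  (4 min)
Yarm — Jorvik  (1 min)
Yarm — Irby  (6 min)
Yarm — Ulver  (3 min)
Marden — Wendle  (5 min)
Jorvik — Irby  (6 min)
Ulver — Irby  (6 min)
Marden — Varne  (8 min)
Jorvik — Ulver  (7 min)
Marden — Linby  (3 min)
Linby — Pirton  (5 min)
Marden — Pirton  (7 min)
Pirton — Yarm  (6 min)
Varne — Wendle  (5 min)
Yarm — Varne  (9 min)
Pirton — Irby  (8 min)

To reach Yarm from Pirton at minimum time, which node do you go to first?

Compare a few routes:
Pirton - Yarm: 6 = 6
Pirton - Varne - Linby - Jorvik - Yarm: 2+2+4+1 = 9
The minimum is 6 min via Pirton - Yarm.
So from Pirton the first move is to Yarm.

Yarm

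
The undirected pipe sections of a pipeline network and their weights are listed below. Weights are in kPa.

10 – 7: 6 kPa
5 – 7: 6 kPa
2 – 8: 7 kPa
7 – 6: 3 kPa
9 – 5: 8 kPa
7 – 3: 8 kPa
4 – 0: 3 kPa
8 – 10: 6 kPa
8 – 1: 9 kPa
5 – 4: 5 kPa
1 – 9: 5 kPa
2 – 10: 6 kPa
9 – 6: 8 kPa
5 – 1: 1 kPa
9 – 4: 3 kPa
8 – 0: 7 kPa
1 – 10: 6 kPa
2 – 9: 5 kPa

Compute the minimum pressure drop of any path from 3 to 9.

Running Dijkstra from 3:
3: 0
7: 8  (via 3)
6: 11  (via 7)
5: 14  (via 7)
10: 14  (via 7)
1: 15  (via 5)
4: 19  (via 5)
9: 19  (via 6)
Shortest route: 3–7–6–9 = 19 kPa.

19 kPa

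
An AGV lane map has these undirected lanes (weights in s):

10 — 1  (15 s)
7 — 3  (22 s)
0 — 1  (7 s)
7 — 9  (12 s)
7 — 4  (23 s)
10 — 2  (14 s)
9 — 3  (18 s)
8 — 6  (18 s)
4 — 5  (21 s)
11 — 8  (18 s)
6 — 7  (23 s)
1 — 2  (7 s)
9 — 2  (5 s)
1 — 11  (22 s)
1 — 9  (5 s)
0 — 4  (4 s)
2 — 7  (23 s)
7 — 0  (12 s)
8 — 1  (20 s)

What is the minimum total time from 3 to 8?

43 s

Settle nodes by increasing distance from 3:
3: 0
9: 18  (via 3)
7: 22  (via 3)
1: 23  (via 9)
2: 23  (via 9)
0: 30  (via 1)
4: 34  (via 0)
10: 37  (via 2)
8: 43  (via 1)
Shortest route: 3–9–1–8 = 43 s.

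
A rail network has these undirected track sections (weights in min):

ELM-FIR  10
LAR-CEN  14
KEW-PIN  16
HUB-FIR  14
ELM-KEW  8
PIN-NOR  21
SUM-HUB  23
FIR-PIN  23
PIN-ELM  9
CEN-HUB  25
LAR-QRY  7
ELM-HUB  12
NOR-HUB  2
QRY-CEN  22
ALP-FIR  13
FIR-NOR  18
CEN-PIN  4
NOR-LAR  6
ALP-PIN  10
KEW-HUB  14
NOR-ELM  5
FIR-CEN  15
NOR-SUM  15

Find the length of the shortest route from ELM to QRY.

Enumerating some paths:
ELM → HUB → NOR → LAR → QRY: 12+2+6+7 = 27
ELM → NOR → LAR → QRY: 5+6+7 = 18
The minimum is 18 min via ELM → NOR → LAR → QRY.

18 min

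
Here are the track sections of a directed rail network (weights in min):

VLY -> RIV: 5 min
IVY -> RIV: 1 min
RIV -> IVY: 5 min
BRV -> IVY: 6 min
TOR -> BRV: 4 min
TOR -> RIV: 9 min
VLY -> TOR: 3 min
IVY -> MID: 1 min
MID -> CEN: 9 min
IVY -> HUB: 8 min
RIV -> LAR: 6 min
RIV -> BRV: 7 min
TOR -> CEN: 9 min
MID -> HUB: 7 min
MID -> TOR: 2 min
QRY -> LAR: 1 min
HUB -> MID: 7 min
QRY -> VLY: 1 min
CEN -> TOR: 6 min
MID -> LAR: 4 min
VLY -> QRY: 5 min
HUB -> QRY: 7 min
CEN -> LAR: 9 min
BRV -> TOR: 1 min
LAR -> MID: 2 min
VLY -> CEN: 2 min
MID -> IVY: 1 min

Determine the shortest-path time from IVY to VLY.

Compare a few routes:
IVY → HUB → QRY → VLY: 8+7+1 = 16
IVY → RIV → LAR → MID → HUB → QRY → VLY: 1+6+2+7+7+1 = 24
Cheapest is IVY → HUB → QRY → VLY at 16 min.

16 min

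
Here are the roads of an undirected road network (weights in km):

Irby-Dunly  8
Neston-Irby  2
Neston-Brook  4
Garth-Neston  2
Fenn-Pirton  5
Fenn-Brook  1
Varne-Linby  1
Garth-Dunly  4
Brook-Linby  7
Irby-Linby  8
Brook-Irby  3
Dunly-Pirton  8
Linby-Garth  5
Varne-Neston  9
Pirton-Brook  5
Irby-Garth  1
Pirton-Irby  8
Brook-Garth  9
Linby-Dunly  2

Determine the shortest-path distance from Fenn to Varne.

Compare a few routes:
Fenn–Brook–Irby–Garth–Linby–Varne: 1+3+1+5+1 = 11
Fenn–Brook–Linby–Varne: 1+7+1 = 9
Fenn–Brook–Irby–Linby–Varne: 1+3+8+1 = 13
Fenn–Brook–Irby–Garth–Dunly–Linby–Varne: 1+3+1+4+2+1 = 12
The minimum is 9 km via Fenn–Brook–Linby–Varne.

9 km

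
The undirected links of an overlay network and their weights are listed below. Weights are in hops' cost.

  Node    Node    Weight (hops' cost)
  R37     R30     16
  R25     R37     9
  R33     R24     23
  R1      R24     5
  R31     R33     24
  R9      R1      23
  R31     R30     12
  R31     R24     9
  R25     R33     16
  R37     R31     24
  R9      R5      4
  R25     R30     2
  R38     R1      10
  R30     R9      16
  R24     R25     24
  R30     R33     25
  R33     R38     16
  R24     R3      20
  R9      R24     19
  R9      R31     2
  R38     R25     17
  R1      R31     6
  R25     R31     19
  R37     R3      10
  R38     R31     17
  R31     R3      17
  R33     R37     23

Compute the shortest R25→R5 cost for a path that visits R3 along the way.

42 hops' cost

Best R25 to R3: R25–R37–R3 costing 19
Shortest R3→R5: R3–R31–R9–R5 = 23
Total via R3: 19 + 23 = 42 hops' cost.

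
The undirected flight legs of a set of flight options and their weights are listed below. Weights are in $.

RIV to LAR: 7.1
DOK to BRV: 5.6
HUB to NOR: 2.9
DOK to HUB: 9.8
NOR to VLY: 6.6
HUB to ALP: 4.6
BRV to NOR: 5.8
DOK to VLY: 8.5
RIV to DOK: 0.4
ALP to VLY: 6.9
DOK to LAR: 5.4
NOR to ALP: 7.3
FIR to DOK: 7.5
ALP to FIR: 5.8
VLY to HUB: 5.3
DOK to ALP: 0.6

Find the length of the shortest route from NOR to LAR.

Compare a few routes:
NOR–HUB–ALP–DOK–LAR: 2.9+4.6+0.6+5.4 = 13.5
NOR–ALP–DOK–RIV–LAR: 7.3+0.6+0.4+7.1 = 15.4
NOR–ALP–DOK–LAR: 7.3+0.6+5.4 = 13.3
NOR–HUB–ALP–DOK–RIV–LAR: 2.9+4.6+0.6+0.4+7.1 = 15.6
The minimum is $13.3 via NOR–ALP–DOK–LAR.

$13.3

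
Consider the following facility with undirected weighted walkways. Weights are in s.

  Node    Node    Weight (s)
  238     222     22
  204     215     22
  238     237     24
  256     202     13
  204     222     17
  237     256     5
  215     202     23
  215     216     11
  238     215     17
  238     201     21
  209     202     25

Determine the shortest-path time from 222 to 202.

Settle nodes by increasing distance from 222:
222: 0
204: 17  (via 222)
238: 22  (via 222)
215: 39  (via 204)
201: 43  (via 238)
237: 46  (via 238)
216: 50  (via 215)
256: 51  (via 237)
202: 62  (via 215)
Shortest route: 222–204–215–202 = 62 s.

62 s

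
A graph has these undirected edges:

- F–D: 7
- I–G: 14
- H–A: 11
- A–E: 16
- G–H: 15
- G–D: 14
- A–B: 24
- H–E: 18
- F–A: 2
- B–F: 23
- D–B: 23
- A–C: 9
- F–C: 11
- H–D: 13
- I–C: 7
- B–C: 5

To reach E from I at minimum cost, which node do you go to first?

Compare a few routes:
I → C → A → E: 7+9+16 = 32
I → C → F → A → E: 7+11+2+16 = 36
I → C → A → H → E: 7+9+11+18 = 45
Cheapest is I → C → A → E at 32.
So from I the first move is to C.

C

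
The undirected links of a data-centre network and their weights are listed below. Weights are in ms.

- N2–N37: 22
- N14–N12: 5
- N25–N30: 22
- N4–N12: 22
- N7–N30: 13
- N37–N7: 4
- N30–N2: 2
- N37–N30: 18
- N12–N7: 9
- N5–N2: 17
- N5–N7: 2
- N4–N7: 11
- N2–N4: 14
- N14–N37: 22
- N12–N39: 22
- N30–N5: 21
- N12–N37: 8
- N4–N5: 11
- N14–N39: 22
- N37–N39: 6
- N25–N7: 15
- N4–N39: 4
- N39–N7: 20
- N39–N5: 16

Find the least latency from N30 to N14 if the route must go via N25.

Shortest N30→N25: N30–N25 = 22
Shortest N25→N14: N25–N7–N12–N14 = 29
Total via N25: 22 + 29 = 51 ms.

51 ms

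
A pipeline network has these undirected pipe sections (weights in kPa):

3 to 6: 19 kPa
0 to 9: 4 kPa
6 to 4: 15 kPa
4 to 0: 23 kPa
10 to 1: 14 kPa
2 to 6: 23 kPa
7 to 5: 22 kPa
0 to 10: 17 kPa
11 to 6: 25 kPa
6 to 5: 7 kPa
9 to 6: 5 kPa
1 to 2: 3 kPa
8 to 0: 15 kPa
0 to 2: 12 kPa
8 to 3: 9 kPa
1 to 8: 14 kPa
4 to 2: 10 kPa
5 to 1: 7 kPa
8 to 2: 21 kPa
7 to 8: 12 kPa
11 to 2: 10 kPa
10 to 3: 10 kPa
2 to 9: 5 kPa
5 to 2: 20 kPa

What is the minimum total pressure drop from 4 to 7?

39 kPa

Shortest distances from 4:
4: 0
2: 10  (via 4)
1: 13  (via 2)
6: 15  (via 4)
9: 15  (via 2)
0: 19  (via 9)
5: 20  (via 1)
11: 20  (via 2)
8: 27  (via 1)
10: 27  (via 1)
3: 34  (via 6)
7: 39  (via 8)
Shortest route: 4–2–1–8–7 = 39 kPa.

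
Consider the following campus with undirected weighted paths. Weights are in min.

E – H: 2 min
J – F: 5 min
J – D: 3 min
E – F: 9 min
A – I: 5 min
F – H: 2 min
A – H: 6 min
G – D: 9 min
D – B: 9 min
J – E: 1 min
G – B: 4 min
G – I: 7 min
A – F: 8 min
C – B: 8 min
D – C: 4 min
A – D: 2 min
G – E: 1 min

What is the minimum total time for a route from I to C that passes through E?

Shortest I→E: I–G–E = 8
Shortest E→C: E–J–D–C = 8
Total via E: 8 + 8 = 16 min.

16 min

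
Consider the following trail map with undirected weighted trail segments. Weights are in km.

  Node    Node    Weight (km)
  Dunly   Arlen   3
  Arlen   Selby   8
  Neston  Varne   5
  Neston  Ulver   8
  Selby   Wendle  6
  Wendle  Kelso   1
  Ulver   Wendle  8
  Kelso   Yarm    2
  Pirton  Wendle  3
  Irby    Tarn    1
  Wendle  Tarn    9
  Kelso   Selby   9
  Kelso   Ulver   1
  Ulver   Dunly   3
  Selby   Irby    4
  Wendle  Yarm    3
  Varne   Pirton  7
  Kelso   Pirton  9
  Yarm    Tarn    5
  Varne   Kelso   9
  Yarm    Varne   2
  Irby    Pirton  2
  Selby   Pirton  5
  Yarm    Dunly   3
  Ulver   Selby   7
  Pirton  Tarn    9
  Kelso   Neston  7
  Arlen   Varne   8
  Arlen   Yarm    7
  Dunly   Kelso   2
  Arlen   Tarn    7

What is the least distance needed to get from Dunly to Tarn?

Compare a few routes:
Dunly → Kelso → Yarm → Tarn: 2+2+5 = 9
Dunly → Kelso → Wendle → Pirton → Irby → Tarn: 2+1+3+2+1 = 9
Dunly → Yarm → Tarn: 3+5 = 8
Cheapest is Dunly → Yarm → Tarn at 8 km.

8 km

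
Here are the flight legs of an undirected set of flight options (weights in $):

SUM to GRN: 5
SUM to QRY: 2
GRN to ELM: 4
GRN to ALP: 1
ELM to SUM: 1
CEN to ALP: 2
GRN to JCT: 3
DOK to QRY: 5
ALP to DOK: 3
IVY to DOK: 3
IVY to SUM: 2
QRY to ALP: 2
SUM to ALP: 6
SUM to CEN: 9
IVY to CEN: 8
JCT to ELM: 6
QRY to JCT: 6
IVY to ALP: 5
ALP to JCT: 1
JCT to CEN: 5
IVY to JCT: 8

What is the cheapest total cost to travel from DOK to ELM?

$6

Candidate routes:
DOK → IVY → SUM → ELM: 3+2+1 = 6
DOK → ALP → GRN → ELM: 3+1+4 = 8
DOK → ALP → QRY → SUM → ELM: 3+2+2+1 = 8
The minimum is $6 via DOK → IVY → SUM → ELM.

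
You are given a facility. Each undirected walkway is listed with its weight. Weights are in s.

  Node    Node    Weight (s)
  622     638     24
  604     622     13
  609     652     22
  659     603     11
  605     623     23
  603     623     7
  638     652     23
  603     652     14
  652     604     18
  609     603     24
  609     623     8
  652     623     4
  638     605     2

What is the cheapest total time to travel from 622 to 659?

Shortest distances from 622:
622: 0
604: 13  (via 622)
638: 24  (via 622)
605: 26  (via 638)
652: 31  (via 604)
623: 35  (via 652)
603: 42  (via 623)
609: 43  (via 623)
659: 53  (via 603)
Shortest route: 622–604–652–623–603–659 = 53 s.

53 s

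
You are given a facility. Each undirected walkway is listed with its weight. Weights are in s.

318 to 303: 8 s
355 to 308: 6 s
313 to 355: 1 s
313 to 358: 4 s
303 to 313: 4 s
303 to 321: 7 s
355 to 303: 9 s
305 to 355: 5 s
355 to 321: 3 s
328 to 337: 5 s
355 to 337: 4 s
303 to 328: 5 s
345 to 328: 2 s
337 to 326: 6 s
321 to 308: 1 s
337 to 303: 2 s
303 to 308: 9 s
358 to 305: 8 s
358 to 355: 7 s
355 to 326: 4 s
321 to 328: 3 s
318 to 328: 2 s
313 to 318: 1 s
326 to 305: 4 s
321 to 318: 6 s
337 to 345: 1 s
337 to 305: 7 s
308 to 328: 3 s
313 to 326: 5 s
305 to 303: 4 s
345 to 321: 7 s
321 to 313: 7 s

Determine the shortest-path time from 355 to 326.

4 s

Enumerating some paths:
355 → 313 → 326: 1+5 = 6
355 → 326: 4 = 4
Cheapest is 355 → 326 at 4 s.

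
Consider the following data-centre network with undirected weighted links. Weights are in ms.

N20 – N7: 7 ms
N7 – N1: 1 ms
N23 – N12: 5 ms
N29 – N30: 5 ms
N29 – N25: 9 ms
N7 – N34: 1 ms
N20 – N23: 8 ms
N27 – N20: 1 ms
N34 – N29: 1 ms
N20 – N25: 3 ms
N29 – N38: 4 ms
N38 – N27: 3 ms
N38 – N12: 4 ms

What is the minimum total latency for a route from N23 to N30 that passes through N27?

Best N23 to N27: N23 → N20 → N27 costing 9
Shortest N27→N30: N27 → N38 → N29 → N30 = 12
Total via N27: 9 + 12 = 21 ms.

21 ms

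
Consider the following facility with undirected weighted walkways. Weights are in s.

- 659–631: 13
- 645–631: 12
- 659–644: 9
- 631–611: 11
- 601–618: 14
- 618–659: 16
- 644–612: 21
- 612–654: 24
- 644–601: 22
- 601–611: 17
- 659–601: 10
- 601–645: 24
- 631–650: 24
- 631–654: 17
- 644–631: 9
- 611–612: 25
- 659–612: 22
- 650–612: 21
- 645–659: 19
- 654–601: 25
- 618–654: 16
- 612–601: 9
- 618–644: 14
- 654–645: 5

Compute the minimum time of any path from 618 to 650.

Enumerating some paths:
618–659–631–650: 16+13+24 = 53
618–601–612–650: 14+9+21 = 44
618–644–631–650: 14+9+24 = 47
The minimum is 44 s via 618–601–612–650.

44 s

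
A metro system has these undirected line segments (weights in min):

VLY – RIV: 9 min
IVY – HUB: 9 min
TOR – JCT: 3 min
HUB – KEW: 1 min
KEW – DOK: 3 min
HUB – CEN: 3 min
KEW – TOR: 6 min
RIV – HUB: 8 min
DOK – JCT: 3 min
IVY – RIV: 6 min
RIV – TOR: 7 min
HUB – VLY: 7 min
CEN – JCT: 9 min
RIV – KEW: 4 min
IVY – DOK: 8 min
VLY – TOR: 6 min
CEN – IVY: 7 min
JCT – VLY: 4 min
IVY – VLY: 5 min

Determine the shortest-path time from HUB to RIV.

Compare a few routes:
HUB - RIV: 8 = 8
HUB - KEW - RIV: 1+4 = 5
The minimum is 5 min via HUB - KEW - RIV.

5 min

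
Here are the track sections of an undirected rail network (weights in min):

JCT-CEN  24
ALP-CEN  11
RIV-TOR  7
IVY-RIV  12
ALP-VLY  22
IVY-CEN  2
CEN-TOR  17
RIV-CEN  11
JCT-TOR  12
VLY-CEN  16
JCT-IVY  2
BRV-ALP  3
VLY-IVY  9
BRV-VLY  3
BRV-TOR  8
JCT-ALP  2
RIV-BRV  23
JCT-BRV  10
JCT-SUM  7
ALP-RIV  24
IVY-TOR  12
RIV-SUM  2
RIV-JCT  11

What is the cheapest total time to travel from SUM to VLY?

Shortest distances from SUM:
SUM: 0
RIV: 2  (via SUM)
JCT: 7  (via SUM)
TOR: 9  (via RIV)
IVY: 9  (via JCT)
ALP: 9  (via JCT)
CEN: 11  (via IVY)
BRV: 12  (via ALP)
VLY: 15  (via BRV)
Shortest route: SUM → JCT → ALP → BRV → VLY = 15 min.

15 min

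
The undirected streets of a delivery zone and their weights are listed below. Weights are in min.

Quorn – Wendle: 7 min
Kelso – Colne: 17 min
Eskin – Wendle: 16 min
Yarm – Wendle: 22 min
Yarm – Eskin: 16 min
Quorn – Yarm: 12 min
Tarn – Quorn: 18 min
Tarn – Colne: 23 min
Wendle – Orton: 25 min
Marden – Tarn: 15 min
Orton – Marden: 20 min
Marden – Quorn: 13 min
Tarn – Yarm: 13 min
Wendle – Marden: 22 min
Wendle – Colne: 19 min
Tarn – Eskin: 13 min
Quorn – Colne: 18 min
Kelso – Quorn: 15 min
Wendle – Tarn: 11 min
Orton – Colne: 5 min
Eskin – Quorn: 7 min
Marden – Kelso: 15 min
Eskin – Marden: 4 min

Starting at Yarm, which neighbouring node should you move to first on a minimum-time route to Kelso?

Quorn

Enumerating some paths:
Yarm–Eskin–Quorn–Kelso: 16+7+15 = 38
Yarm–Quorn–Eskin–Marden–Kelso: 12+7+4+15 = 38
Yarm–Quorn–Kelso: 12+15 = 27
Yarm–Eskin–Marden–Kelso: 16+4+15 = 35
The minimum is 27 min via Yarm–Quorn–Kelso.
So from Yarm the first move is to Quorn.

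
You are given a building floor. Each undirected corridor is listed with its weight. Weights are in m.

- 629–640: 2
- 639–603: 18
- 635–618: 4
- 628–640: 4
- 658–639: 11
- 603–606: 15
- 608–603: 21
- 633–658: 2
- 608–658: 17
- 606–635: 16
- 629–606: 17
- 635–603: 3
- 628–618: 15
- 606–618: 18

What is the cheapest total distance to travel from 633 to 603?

Shortest distances from 633:
633: 0
658: 2  (via 633)
639: 13  (via 658)
608: 19  (via 658)
603: 31  (via 639)
Shortest route: 633 → 658 → 639 → 603 = 31 m.

31 m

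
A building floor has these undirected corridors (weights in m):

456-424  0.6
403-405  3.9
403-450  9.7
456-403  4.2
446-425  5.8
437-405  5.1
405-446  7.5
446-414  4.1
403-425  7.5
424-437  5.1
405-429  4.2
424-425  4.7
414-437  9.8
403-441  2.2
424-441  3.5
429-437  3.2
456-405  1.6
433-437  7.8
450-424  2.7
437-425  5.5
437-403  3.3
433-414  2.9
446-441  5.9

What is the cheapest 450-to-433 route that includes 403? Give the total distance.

Shortest 450→403: 450 → 424 → 456 → 403 = 7.5
Best 403 to 433: 403 → 437 → 433 costing 11.1
Total via 403: 7.5 + 11.1 = 18.6 m.

18.6 m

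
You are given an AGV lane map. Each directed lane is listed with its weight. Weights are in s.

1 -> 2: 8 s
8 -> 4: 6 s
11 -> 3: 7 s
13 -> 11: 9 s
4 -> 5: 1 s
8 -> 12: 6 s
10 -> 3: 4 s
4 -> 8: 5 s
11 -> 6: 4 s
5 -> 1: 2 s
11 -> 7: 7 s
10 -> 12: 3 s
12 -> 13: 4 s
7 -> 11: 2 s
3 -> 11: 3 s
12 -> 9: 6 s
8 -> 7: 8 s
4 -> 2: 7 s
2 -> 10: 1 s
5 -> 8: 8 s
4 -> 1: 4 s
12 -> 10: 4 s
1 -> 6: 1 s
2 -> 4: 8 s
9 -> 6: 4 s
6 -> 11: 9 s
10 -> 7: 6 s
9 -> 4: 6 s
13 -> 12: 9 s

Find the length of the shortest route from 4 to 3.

Shortest distances from 4:
4: 0
5: 1  (via 4)
1: 3  (via 5)
6: 4  (via 1)
8: 5  (via 4)
2: 7  (via 4)
10: 8  (via 2)
12: 11  (via 8)
3: 12  (via 10)
Shortest route: 4 → 2 → 10 → 3 = 12 s.

12 s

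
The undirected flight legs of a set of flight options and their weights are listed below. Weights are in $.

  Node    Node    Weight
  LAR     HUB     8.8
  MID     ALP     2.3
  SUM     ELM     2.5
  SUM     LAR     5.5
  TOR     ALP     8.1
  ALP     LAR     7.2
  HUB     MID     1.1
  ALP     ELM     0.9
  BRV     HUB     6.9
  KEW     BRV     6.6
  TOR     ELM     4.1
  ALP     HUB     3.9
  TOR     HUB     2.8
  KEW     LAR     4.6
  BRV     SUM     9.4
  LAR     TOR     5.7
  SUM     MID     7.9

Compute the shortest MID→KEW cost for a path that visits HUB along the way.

Shortest MID→HUB: MID–HUB = 1.1
Best HUB to KEW: HUB–TOR–LAR–KEW costing 13.1
Total via HUB: 1.1 + 13.1 = $14.2.

$14.2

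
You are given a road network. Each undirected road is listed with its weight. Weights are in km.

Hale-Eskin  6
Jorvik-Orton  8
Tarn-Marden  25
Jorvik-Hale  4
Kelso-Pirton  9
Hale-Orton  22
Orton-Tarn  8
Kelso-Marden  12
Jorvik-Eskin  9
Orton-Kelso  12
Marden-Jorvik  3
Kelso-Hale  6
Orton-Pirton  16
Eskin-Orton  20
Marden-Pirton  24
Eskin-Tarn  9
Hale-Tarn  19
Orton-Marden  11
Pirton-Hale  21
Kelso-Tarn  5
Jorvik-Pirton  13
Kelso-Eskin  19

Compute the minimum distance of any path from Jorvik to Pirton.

13 km

Running Dijkstra from Jorvik:
Jorvik: 0
Marden: 3  (via Jorvik)
Hale: 4  (via Jorvik)
Orton: 8  (via Jorvik)
Eskin: 9  (via Jorvik)
Kelso: 10  (via Hale)
Pirton: 13  (via Jorvik)
Shortest route: Jorvik–Pirton = 13 km.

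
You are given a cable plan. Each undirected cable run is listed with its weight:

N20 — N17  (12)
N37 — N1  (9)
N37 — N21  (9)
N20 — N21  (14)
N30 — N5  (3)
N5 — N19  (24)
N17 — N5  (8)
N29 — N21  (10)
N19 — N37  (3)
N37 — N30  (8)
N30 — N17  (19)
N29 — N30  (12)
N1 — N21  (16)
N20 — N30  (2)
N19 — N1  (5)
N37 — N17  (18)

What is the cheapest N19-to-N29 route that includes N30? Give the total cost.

23

Shortest N19→N30: N19 → N37 → N30 = 11
Best N30 to N29: N30 → N29 costing 12
Total via N30: 11 + 12 = 23.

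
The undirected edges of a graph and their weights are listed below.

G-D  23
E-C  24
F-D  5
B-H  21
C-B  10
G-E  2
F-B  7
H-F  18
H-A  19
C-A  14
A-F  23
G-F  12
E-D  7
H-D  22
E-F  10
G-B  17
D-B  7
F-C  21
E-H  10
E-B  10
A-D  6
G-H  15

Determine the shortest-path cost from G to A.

Compare a few routes:
G → E → D → A: 2+7+6 = 15
G → E → F → D → A: 2+10+5+6 = 23
The minimum is 15 via G → E → D → A.

15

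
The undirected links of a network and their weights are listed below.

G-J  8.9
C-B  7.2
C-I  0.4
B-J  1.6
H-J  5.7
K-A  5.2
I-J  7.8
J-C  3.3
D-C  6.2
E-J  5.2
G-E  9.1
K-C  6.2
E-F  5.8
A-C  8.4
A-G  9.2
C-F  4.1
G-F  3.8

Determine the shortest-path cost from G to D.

Compare a few routes:
G–F–C–D: 3.8+4.1+6.2 = 14.1
G–A–C–D: 9.2+8.4+6.2 = 23.8
G–J–C–D: 8.9+3.3+6.2 = 18.4
G–J–I–C–D: 8.9+7.8+0.4+6.2 = 23.3
Cheapest is G–F–C–D at 14.1.

14.1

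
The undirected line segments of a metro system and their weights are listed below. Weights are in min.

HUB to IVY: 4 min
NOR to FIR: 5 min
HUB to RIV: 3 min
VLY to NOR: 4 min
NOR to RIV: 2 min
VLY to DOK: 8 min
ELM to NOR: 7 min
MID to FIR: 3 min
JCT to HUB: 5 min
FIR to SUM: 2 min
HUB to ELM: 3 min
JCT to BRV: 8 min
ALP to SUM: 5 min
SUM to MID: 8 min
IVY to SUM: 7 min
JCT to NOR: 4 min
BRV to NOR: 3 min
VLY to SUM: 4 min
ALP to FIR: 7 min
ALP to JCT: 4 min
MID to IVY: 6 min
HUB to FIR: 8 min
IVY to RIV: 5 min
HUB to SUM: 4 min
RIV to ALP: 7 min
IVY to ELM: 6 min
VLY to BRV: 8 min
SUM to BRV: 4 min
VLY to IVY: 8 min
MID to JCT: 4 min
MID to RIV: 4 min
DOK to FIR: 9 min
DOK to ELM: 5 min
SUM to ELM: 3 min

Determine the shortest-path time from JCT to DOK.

13 min

Shortest distances from JCT:
JCT: 0
MID: 4  (via JCT)
ALP: 4  (via JCT)
NOR: 4  (via JCT)
HUB: 5  (via JCT)
RIV: 6  (via NOR)
BRV: 7  (via NOR)
FIR: 7  (via MID)
VLY: 8  (via NOR)
ELM: 8  (via HUB)
SUM: 9  (via ALP)
IVY: 9  (via HUB)
DOK: 13  (via ELM)
Shortest route: JCT–HUB–ELM–DOK = 13 min.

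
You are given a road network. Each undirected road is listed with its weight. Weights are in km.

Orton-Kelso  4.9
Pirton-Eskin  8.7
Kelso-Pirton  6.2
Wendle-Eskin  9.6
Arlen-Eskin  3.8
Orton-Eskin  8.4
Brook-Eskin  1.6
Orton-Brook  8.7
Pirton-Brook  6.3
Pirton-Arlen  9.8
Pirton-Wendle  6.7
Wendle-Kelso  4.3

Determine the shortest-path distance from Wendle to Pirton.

Running Dijkstra from Wendle:
Wendle: 0
Kelso: 4.3  (via Wendle)
Pirton: 6.7  (via Wendle)
Shortest route: Wendle–Pirton = 6.7 km.

6.7 km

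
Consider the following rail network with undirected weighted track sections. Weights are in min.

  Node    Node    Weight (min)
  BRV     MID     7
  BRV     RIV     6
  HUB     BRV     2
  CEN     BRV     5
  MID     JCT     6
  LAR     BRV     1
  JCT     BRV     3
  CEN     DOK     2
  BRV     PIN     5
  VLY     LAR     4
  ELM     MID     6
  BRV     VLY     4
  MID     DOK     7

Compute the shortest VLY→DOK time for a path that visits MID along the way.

18 min

Best VLY to MID: VLY → BRV → MID costing 11
Best MID to DOK: MID → DOK costing 7
Total via MID: 11 + 7 = 18 min.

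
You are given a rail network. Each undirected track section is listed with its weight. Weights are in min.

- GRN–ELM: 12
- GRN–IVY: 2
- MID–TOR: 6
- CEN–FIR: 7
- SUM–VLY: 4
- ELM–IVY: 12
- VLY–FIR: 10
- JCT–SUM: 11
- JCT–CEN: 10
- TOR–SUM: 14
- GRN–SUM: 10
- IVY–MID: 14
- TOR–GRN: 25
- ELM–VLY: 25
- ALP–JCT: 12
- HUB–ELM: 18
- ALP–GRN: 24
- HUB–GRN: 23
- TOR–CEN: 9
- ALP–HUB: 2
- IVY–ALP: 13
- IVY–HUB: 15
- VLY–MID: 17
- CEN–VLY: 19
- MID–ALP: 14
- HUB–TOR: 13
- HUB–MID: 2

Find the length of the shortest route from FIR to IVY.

Running Dijkstra from FIR:
FIR: 0
CEN: 7  (via FIR)
VLY: 10  (via FIR)
SUM: 14  (via VLY)
TOR: 16  (via CEN)
JCT: 17  (via CEN)
MID: 22  (via TOR)
HUB: 24  (via MID)
GRN: 24  (via SUM)
ALP: 26  (via HUB)
IVY: 26  (via GRN)
Shortest route: FIR → VLY → SUM → GRN → IVY = 26 min.

26 min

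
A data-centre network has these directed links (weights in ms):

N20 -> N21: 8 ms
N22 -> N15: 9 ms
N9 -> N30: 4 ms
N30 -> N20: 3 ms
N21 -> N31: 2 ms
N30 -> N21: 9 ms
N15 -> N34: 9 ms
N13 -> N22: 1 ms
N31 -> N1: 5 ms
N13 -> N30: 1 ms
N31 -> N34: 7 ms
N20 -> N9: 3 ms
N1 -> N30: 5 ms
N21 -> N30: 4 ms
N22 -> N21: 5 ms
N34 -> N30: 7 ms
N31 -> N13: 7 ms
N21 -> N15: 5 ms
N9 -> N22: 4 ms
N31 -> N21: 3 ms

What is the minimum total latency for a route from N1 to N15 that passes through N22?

24 ms

Shortest N1→N22: N1–N30–N20–N9–N22 = 15
Shortest N22→N15: N22–N15 = 9
Total via N22: 15 + 9 = 24 ms.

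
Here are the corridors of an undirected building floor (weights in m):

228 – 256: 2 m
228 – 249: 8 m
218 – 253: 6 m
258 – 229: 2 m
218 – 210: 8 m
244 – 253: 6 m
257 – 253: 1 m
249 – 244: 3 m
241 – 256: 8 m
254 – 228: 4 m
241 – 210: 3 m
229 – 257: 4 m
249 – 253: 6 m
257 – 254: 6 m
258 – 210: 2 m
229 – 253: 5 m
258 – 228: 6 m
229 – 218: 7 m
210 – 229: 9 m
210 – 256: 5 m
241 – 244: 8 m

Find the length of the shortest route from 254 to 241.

14 m

Running Dijkstra from 254:
254: 0
228: 4  (via 254)
256: 6  (via 228)
257: 6  (via 254)
253: 7  (via 257)
229: 10  (via 257)
258: 10  (via 228)
210: 11  (via 256)
249: 12  (via 228)
218: 13  (via 253)
244: 13  (via 253)
241: 14  (via 256)
Shortest route: 254–228–256–241 = 14 m.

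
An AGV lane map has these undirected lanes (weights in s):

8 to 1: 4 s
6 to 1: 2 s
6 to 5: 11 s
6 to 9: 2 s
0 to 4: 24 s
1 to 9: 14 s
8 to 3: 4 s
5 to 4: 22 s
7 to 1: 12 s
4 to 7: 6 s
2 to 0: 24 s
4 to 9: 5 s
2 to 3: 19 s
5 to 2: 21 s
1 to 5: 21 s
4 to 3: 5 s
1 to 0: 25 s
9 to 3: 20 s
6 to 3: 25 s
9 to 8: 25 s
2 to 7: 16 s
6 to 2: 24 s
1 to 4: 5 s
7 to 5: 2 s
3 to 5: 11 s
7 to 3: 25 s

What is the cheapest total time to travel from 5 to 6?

11 s

Shortest distances from 5:
5: 0
7: 2  (via 5)
4: 8  (via 7)
3: 11  (via 5)
6: 11  (via 5)
Shortest route: 5–6 = 11 s.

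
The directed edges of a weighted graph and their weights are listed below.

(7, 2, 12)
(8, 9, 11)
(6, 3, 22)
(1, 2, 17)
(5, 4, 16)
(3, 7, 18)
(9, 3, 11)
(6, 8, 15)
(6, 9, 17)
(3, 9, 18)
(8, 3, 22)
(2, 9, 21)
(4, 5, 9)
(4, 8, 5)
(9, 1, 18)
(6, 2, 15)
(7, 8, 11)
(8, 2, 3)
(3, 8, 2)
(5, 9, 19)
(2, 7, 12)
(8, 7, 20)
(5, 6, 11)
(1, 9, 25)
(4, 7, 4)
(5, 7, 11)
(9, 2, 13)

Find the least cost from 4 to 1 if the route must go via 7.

44

Shortest 4→7: 4–7 = 4
Best 7 to 1: 7–8–9–1 costing 40
Total via 7: 4 + 40 = 44.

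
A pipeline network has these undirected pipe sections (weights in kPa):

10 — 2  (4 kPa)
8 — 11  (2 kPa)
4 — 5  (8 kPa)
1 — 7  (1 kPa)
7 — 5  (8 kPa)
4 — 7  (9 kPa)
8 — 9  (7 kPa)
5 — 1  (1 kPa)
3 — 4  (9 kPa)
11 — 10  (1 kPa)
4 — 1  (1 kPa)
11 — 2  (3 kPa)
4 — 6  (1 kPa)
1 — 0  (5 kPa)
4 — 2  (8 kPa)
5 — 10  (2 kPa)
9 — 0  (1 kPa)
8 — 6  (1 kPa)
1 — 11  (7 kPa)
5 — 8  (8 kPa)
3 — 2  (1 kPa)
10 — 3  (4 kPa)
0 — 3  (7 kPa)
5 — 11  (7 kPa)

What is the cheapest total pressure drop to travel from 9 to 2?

Running Dijkstra from 9:
9: 0
0: 1  (via 9)
1: 6  (via 0)
4: 7  (via 1)
5: 7  (via 1)
7: 7  (via 1)
8: 7  (via 9)
3: 8  (via 0)
6: 8  (via 4)
2: 9  (via 3)
Shortest route: 9–0–3–2 = 9 kPa.

9 kPa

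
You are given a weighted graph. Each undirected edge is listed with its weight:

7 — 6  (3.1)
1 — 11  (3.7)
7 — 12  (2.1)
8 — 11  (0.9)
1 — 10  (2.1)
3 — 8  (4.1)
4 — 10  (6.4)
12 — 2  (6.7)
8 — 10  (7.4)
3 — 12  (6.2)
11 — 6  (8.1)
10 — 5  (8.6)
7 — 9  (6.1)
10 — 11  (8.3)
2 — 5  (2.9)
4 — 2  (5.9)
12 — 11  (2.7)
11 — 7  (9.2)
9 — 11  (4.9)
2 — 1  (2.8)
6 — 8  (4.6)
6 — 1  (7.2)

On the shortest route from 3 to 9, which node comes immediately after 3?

8

Enumerating some paths:
3 - 12 - 11 - 9: 6.2+2.7+4.9 = 13.8
3 - 8 - 11 - 9: 4.1+0.9+4.9 = 9.9
Cheapest is 3 - 8 - 11 - 9 at 9.9.
So from 3 the first move is to 8.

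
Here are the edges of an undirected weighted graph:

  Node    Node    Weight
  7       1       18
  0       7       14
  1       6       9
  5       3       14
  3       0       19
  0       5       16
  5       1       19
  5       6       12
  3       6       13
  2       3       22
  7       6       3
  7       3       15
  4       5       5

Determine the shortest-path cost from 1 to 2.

Compare a few routes:
1 → 6 → 7 → 3 → 2: 9+3+15+22 = 49
1 → 6 → 3 → 2: 9+13+22 = 44
1 → 5 → 3 → 2: 19+14+22 = 55
The minimum is 44 via 1 → 6 → 3 → 2.

44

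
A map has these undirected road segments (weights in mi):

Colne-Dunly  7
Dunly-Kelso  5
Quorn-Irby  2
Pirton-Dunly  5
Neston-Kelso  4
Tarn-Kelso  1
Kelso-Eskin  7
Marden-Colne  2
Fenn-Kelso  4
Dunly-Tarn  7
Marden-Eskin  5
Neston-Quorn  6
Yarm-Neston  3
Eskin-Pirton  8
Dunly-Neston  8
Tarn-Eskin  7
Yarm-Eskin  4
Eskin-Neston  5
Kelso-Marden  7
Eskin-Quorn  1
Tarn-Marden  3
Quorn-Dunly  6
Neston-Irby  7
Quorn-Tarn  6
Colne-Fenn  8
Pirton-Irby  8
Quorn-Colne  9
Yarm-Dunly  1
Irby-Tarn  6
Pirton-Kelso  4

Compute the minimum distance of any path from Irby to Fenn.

11 mi

Enumerating some paths:
Irby → Tarn → Kelso → Fenn: 6+1+4 = 11
Irby → Quorn → Tarn → Kelso → Fenn: 2+6+1+4 = 13
Irby → Quorn → Eskin → Kelso → Fenn: 2+1+7+4 = 14
Cheapest is Irby → Tarn → Kelso → Fenn at 11 mi.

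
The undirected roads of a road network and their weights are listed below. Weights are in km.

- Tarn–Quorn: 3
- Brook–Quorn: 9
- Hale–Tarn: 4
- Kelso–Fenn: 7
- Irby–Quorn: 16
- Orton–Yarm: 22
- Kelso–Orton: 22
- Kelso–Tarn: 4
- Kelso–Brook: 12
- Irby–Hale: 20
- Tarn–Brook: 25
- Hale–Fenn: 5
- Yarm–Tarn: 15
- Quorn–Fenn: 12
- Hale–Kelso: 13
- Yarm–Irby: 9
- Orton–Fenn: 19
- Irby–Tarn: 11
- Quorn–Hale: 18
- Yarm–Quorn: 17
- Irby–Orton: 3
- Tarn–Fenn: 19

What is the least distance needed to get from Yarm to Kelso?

Running Dijkstra from Yarm:
Yarm: 0
Irby: 9  (via Yarm)
Orton: 12  (via Irby)
Tarn: 15  (via Yarm)
Quorn: 17  (via Yarm)
Hale: 19  (via Tarn)
Kelso: 19  (via Tarn)
Shortest route: Yarm–Tarn–Kelso = 19 km.

19 km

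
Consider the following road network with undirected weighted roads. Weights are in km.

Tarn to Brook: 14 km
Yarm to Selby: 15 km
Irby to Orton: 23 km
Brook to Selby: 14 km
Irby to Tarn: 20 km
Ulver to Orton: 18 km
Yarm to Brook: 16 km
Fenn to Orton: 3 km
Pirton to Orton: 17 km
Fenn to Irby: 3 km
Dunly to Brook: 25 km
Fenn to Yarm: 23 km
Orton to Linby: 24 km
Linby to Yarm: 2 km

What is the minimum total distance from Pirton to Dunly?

Settle nodes by increasing distance from Pirton:
Pirton: 0
Orton: 17  (via Pirton)
Fenn: 20  (via Orton)
Irby: 23  (via Fenn)
Ulver: 35  (via Orton)
Linby: 41  (via Orton)
Tarn: 43  (via Irby)
Yarm: 43  (via Fenn)
Brook: 57  (via Tarn)
Selby: 58  (via Yarm)
Dunly: 82  (via Brook)
Shortest route: Pirton → Orton → Fenn → Irby → Tarn → Brook → Dunly = 82 km.

82 km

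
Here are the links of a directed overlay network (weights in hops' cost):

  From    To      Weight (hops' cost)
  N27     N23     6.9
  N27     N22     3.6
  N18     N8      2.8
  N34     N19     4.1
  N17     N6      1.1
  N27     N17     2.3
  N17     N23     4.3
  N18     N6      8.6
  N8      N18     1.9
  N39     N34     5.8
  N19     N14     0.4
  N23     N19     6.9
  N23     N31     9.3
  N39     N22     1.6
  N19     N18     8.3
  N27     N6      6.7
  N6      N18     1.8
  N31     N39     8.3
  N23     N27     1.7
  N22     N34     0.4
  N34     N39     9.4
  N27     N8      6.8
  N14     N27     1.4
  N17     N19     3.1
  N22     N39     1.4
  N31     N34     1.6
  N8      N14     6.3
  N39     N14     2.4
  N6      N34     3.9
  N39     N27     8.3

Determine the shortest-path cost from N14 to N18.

6.6 hops' cost

Enumerating some paths:
N14 → N27 → N17 → N6 → N18: 1.4+2.3+1.1+1.8 = 6.6
N14 → N27 → N17 → N19 → N18: 1.4+2.3+3.1+8.3 = 15.1
N14 → N27 → N8 → N18: 1.4+6.8+1.9 = 10.1
N14 → N27 → N6 → N18: 1.4+6.7+1.8 = 9.9
The minimum is 6.6 hops' cost via N14 → N27 → N17 → N6 → N18.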